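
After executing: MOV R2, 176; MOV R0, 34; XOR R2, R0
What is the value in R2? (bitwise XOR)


Register state trace:
  MOV R2, 176  → R2 = 176 (0b10110000)
  MOV R0, 34  → R0 = 34 (0b00100010)
  XOR R2, R0  → R2 = 176 XOR 34 = 146 (0b10010010)
Final: R2 = 146

146


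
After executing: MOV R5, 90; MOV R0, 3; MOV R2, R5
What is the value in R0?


Register state trace:
  MOV R5, 90  → R5 = 90
  MOV R0, 3  → R0 = 3
  MOV R2, R5  → R2 = 90
Final: R0 = 3

3


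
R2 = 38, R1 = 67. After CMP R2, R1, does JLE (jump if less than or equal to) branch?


Trace:
  R2 = 38, R1 = 67
  CMP R2, R1  → compares 38 vs 67
  JLE checks: is 38 less than or equal to 67?
  38 < 67, so condition is true
Branch taken: Yes

Yes


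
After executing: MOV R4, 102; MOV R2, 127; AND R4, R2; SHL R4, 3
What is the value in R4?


Register state trace:
  MOV R4, 102  → R4 = 102 (0b01100110)
  MOV R2, 127  → R2 = 127 (0b01111111)
  AND R4, R2  → R4 = 102 AND 127 = 102 (0b01100110)
  SHL R4, 3  → R4 = 102 << 3 = 816
Final: R4 = 816

816


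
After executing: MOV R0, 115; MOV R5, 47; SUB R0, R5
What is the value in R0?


Register state trace:
  MOV R0, 115  → R0 = 115
  MOV R5, 47  → R5 = 47
  SUB R0, R5  → R0 = 115 - 47 = 68
Final: R0 = 68

68


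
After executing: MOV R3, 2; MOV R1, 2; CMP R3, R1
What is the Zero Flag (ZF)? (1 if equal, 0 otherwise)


Register state trace:
  MOV R3, 2  → R3 = 2
  MOV R1, 2  → R1 = 2
  CMP R3, R1  → computes 2 - 2 = 0
  Result is zero, so values are equal
ZF = 1

1


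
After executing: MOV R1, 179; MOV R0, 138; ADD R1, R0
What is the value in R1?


Register state trace:
  MOV R1, 179  → R1 = 179
  MOV R0, 138  → R0 = 138
  ADD R1, R0  → R1 = 179 + 138 = 317
Final: R1 = 317

317


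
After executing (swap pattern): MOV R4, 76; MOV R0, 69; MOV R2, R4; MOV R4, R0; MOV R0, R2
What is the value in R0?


Register state trace (swap pattern):
  MOV R4, 76  → R4 = 76
  MOV R0, 69  → R0 = 69
  MOV R2, R4  → R2 = 76  (save R4)
  MOV R4, R0  → R4 = 69  (R4 gets R0's value)
  MOV R0, R2  → R0 = 76  (R0 gets saved value)
Final: R0 = 76

76


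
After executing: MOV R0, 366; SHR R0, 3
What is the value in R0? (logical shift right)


Register state trace:
  MOV R0, 366  → R0 = 366
  SHR R0, 3  → R0 = 366 >> 3 = 366 // 2^3 = 45
Final: R0 = 45

45


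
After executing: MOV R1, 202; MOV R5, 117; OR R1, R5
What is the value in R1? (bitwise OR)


Register state trace:
  MOV R1, 202  → R1 = 202 (0b11001010)
  MOV R5, 117  → R5 = 117 (0b01110101)
  OR R1, R5   → R1 = 202 OR 117 = 255 (0b11111111)
Final: R1 = 255

255


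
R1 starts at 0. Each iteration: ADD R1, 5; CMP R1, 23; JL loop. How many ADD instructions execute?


Loop trace (R1 starts at 0, target 23, step 5):
  ADD #1: R1 = 0 + 5 = 5  → 5 < 23, loop
  ADD #2: R1 = 5 + 5 = 10  → 10 < 23, loop
  ADD #3: R1 = 10 + 5 = 15  → 15 < 23, loop
  ADD #4: R1 = 15 + 5 = 20  → 20 < 23, loop
  ADD #5: R1 = 20 + 5 = 25  → 25 >= 23, exit
Total ADD instructions: 5

5


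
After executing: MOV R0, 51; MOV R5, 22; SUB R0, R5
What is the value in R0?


Register state trace:
  MOV R0, 51  → R0 = 51
  MOV R5, 22  → R5 = 22
  SUB R0, R5  → R0 = 51 - 22 = 29
Final: R0 = 29

29


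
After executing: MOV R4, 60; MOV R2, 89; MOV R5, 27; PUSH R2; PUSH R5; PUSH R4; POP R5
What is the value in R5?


Stack trace (top is rightmost):
  MOV R4, 60  → R4 = 60
  MOV R2, 89  → R2 = 89
  MOV R5, 27  → R5 = 27
  PUSH R2  → stack: [89]
  PUSH R5  → stack: [89, 27]
  PUSH R4  → stack: [89, 27, 60]
  POP R5  → R5 = 60, stack: [89, 27]
Final: R5 = 60

60


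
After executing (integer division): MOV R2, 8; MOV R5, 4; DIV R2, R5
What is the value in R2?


Register state trace:
  MOV R2, 8  → R2 = 8
  MOV R5, 4  → R5 = 4
  DIV R2, R5  → R2 = 8 // 4 = 2
Final: R2 = 2

2


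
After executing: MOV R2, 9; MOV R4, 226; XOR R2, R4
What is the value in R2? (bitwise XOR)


Register state trace:
  MOV R2, 9  → R2 = 9 (0b00001001)
  MOV R4, 226  → R4 = 226 (0b11100010)
  XOR R2, R4  → R2 = 9 XOR 226 = 235 (0b11101011)
Final: R2 = 235

235


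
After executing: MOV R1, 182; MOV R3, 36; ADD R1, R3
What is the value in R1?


Register state trace:
  MOV R1, 182  → R1 = 182
  MOV R3, 36  → R3 = 36
  ADD R1, R3  → R1 = 182 + 36 = 218
Final: R1 = 218

218


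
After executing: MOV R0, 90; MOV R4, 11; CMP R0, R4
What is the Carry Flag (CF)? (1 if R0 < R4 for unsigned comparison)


Register state trace:
  MOV R0, 90  → R0 = 90
  MOV R4, 11  → R4 = 11
  CMP R0, R4  → unsigned 90 - 11: no borrow
  90 >= 11, so CF = 0
CF = 0

0


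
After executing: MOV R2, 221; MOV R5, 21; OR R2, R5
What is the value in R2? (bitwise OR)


Register state trace:
  MOV R2, 221  → R2 = 221 (0b11011101)
  MOV R5, 21  → R5 = 21 (0b00010101)
  OR R2, R5   → R2 = 221 OR 21 = 221 (0b11011101)
Final: R2 = 221

221


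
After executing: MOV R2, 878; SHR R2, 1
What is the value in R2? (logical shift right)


Register state trace:
  MOV R2, 878  → R2 = 878
  SHR R2, 1  → R2 = 878 >> 1 = 878 // 2^1 = 439
Final: R2 = 439

439


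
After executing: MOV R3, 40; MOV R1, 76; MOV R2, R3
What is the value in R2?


Register state trace:
  MOV R3, 40  → R3 = 40
  MOV R1, 76  → R1 = 76
  MOV R2, R3  → R2 = 40
Final: R2 = 40

40


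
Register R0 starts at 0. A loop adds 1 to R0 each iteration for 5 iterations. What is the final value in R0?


Starting value: R0 = 0
  Iter 1: R0 = 0 + 1 = 1
  Iter 2: R0 = 1 + 1 = 2
  Iter 3: R0 = 2 + 1 = 3
  Iter 4: R0 = 3 + 1 = 4
  Iter 5: R0 = 4 + 1 = 5
Final: R0 = 5

5


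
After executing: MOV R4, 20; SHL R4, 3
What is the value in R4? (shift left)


Register state trace:
  MOV R4, 20  → R4 = 20
  SHL R4, 3  → R4 = 20 << 3 = 20 * 2^3 = 160
Final: R4 = 160

160


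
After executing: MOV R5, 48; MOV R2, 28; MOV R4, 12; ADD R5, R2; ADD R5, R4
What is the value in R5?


Register state trace:
  MOV R5, 48  → R5 = 48
  MOV R2, 28  → R2 = 28
  MOV R4, 12  → R4 = 12
  ADD R5, R2  → R5 = 48 + 28 = 76
  ADD R5, R4  → R5 = 76 + 12 = 88
Final: R5 = 88

88


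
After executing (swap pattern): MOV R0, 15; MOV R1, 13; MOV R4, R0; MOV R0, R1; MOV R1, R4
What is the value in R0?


Register state trace (swap pattern):
  MOV R0, 15  → R0 = 15
  MOV R1, 13  → R1 = 13
  MOV R4, R0  → R4 = 15  (save R0)
  MOV R0, R1  → R0 = 13  (R0 gets R1's value)
  MOV R1, R4  → R1 = 15  (R1 gets saved value)
Final: R0 = 13

13


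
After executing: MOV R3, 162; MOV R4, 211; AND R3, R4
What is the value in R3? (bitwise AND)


Register state trace:
  MOV R3, 162  → R3 = 162 (0b10100010)
  MOV R4, 211  → R4 = 211 (0b11010011)
  AND R3, R4  → R3 = 162 AND 211 = 130 (0b10000010)
Final: R3 = 130

130


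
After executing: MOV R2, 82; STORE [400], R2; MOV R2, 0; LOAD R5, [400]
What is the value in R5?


Register and memory trace:
  MOV R2, 82  → R2 = 82
  STORE [400], R2  → mem[400] = 82
  MOV R2, 0  → R2 = 0
  LOAD R5, [400]  → R5 = mem[400] = 82
Final: R5 = 82

82


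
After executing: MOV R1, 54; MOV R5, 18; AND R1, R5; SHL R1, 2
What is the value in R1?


Register state trace:
  MOV R1, 54  → R1 = 54 (0b00110110)
  MOV R5, 18  → R5 = 18 (0b00010010)
  AND R1, R5  → R1 = 54 AND 18 = 18 (0b00010010)
  SHL R1, 2  → R1 = 18 << 2 = 72
Final: R1 = 72

72


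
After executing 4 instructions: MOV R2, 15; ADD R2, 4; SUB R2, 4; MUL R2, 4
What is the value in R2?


Register state trace:
  MOV R2, 15  → R2 = 15
  ADD R2, 4  → R2 = 15 + 4 = 19
  SUB R2, 4  → R2 = 19 - 4 = 15
  MUL R2, 4  → R2 = 15 * 4 = 60
Final: R2 = 60

60


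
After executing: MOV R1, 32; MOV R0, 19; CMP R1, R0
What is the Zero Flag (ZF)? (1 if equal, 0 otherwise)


Register state trace:
  MOV R1, 32  → R1 = 32
  MOV R0, 19  → R0 = 19
  CMP R1, R0  → computes 32 - 19 = 13
  Result is nonzero, so values are not equal
ZF = 0

0


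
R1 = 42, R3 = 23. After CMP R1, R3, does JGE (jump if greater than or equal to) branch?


Trace:
  R1 = 42, R3 = 23
  CMP R1, R3  → compares 42 vs 23
  JGE checks: is 42 greater than or equal to 23?
  42 > 23, so condition is true
Branch taken: Yes

Yes


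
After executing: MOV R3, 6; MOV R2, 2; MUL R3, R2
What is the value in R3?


Register state trace:
  MOV R3, 6  → R3 = 6
  MOV R2, 2  → R2 = 2
  MUL R3, R2  → R3 = 6 * 2 = 12
Final: R3 = 12

12


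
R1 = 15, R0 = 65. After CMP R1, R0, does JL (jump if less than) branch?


Trace:
  R1 = 15, R0 = 65
  CMP R1, R0  → compares 15 vs 65
  JL checks: is 15 less than 65?
  15 < 65, so condition is true
Branch taken: Yes

Yes


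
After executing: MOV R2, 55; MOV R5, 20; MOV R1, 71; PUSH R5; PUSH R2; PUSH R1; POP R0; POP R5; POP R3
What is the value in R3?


Stack trace (top is rightmost):
  MOV R2, 55  → R2 = 55
  MOV R5, 20  → R5 = 20
  MOV R1, 71  → R1 = 71
  PUSH R5  → stack: [20]
  PUSH R2  → stack: [20, 55]
  PUSH R1  → stack: [20, 55, 71]
  POP R0  → R0 = 71, stack: [20, 55]
  POP R5  → R5 = 55, stack: [20]
  POP R3  → R3 = 20, stack: []
Final: R3 = 20

20


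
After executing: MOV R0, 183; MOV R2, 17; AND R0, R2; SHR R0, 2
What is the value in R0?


Register state trace:
  MOV R0, 183  → R0 = 183 (0b10110111)
  MOV R2, 17  → R2 = 17 (0b00010001)
  AND R0, R2  → R0 = 183 AND 17 = 17 (0b00010001)
  SHR R0, 2  → R0 = 17 >> 2 = 4
Final: R0 = 4

4


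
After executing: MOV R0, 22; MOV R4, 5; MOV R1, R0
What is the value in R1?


Register state trace:
  MOV R0, 22  → R0 = 22
  MOV R4, 5  → R4 = 5
  MOV R1, R0  → R1 = 22
Final: R1 = 22

22


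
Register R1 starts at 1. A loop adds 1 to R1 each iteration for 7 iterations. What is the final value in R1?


Starting value: R1 = 1
  Iter 1: R1 = 1 + 1 = 2
  Iter 2: R1 = 2 + 1 = 3
  Iter 3: R1 = 3 + 1 = 4
  Iter 4: R1 = 4 + 1 = 5
  Iter 5: R1 = 5 + 1 = 6
  Iter 6: R1 = 6 + 1 = 7
  Iter 7: R1 = 7 + 1 = 8
Final: R1 = 8

8


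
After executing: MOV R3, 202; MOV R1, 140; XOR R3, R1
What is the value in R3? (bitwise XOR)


Register state trace:
  MOV R3, 202  → R3 = 202 (0b11001010)
  MOV R1, 140  → R1 = 140 (0b10001100)
  XOR R3, R1  → R3 = 202 XOR 140 = 70 (0b01000110)
Final: R3 = 70

70


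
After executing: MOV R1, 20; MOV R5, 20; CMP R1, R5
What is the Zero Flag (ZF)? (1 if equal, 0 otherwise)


Register state trace:
  MOV R1, 20  → R1 = 20
  MOV R5, 20  → R5 = 20
  CMP R1, R5  → computes 20 - 20 = 0
  Result is zero, so values are equal
ZF = 1

1


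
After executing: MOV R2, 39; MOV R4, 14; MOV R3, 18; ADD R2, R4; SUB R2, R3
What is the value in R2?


Register state trace:
  MOV R2, 39  → R2 = 39
  MOV R4, 14  → R4 = 14
  MOV R3, 18  → R3 = 18
  ADD R2, R4  → R2 = 39 + 14 = 53
  SUB R2, R3  → R2 = 53 - 18 = 35
Final: R2 = 35

35


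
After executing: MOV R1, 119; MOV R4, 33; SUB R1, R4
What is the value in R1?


Register state trace:
  MOV R1, 119  → R1 = 119
  MOV R4, 33  → R4 = 33
  SUB R1, R4  → R1 = 119 - 33 = 86
Final: R1 = 86

86


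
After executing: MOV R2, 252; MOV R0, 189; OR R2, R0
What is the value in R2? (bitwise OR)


Register state trace:
  MOV R2, 252  → R2 = 252 (0b11111100)
  MOV R0, 189  → R0 = 189 (0b10111101)
  OR R2, R0   → R2 = 252 OR 189 = 253 (0b11111101)
Final: R2 = 253

253


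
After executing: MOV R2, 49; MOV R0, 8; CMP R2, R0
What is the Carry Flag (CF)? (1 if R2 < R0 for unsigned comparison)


Register state trace:
  MOV R2, 49  → R2 = 49
  MOV R0, 8  → R0 = 8
  CMP R2, R0  → unsigned 49 - 8: no borrow
  49 >= 8, so CF = 0
CF = 0

0


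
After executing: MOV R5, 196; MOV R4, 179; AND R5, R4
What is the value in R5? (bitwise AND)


Register state trace:
  MOV R5, 196  → R5 = 196 (0b11000100)
  MOV R4, 179  → R4 = 179 (0b10110011)
  AND R5, R4  → R5 = 196 AND 179 = 128 (0b10000000)
Final: R5 = 128

128


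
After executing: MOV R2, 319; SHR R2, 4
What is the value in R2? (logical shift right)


Register state trace:
  MOV R2, 319  → R2 = 319
  SHR R2, 4  → R2 = 319 >> 4 = 319 // 2^4 = 19
Final: R2 = 19

19


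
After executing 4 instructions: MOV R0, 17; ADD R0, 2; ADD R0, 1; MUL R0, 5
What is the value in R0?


Register state trace:
  MOV R0, 17  → R0 = 17
  ADD R0, 2  → R0 = 17 + 2 = 19
  ADD R0, 1  → R0 = 19 + 1 = 20
  MUL R0, 5  → R0 = 20 * 5 = 100
Final: R0 = 100

100


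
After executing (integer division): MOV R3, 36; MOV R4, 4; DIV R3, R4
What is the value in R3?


Register state trace:
  MOV R3, 36  → R3 = 36
  MOV R4, 4  → R4 = 4
  DIV R3, R4  → R3 = 36 // 4 = 9
Final: R3 = 9

9


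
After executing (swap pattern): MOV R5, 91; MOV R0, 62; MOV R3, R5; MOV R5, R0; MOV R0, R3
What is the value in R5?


Register state trace (swap pattern):
  MOV R5, 91  → R5 = 91
  MOV R0, 62  → R0 = 62
  MOV R3, R5  → R3 = 91  (save R5)
  MOV R5, R0  → R5 = 62  (R5 gets R0's value)
  MOV R0, R3  → R0 = 91  (R0 gets saved value)
Final: R5 = 62

62


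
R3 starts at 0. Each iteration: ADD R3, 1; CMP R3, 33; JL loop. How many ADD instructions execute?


Loop trace (R3 starts at 0, target 33, step 1):
  ADD #1: R3 = 0 + 1 = 1  → 1 < 33, loop
  ADD #2: R3 = 1 + 1 = 2  → 2 < 33, loop
  ADD #3: R3 = 2 + 1 = 3  → 3 < 33, loop
  ADD #4: R3 = 3 + 1 = 4  → 4 < 33, loop
  ADD #5: R3 = 4 + 1 = 5  → 5 < 33, loop
  ADD #6: R3 = 5 + 1 = 6  → 6 < 33, loop
  ADD #7: R3 = 6 + 1 = 7  → 7 < 33, loop
  ADD #8: R3 = 7 + 1 = 8  → 8 < 33, loop
  ADD #9: R3 = 8 + 1 = 9  → 9 < 33, loop
  ADD #10: R3 = 9 + 1 = 10  → 10 < 33, loop
  ADD #11: R3 = 10 + 1 = 11  → 11 < 33, loop
  ADD #12: R3 = 11 + 1 = 12  → 12 < 33, loop
  ADD #13: R3 = 12 + 1 = 13  → 13 < 33, loop
  ADD #14: R3 = 13 + 1 = 14  → 14 < 33, loop
  ADD #15: R3 = 14 + 1 = 15  → 15 < 33, loop
  ADD #16: R3 = 15 + 1 = 16  → 16 < 33, loop
  ADD #17: R3 = 16 + 1 = 17  → 17 < 33, loop
  ADD #18: R3 = 17 + 1 = 18  → 18 < 33, loop
  ADD #19: R3 = 18 + 1 = 19  → 19 < 33, loop
  ADD #20: R3 = 19 + 1 = 20  → 20 < 33, loop
  ADD #21: R3 = 20 + 1 = 21  → 21 < 33, loop
  ADD #22: R3 = 21 + 1 = 22  → 22 < 33, loop
  ADD #23: R3 = 22 + 1 = 23  → 23 < 33, loop
  ADD #24: R3 = 23 + 1 = 24  → 24 < 33, loop
  ADD #25: R3 = 24 + 1 = 25  → 25 < 33, loop
  ADD #26: R3 = 25 + 1 = 26  → 26 < 33, loop
  ADD #27: R3 = 26 + 1 = 27  → 27 < 33, loop
  ADD #28: R3 = 27 + 1 = 28  → 28 < 33, loop
  ADD #29: R3 = 28 + 1 = 29  → 29 < 33, loop
  ADD #30: R3 = 29 + 1 = 30  → 30 < 33, loop
  ADD #31: R3 = 30 + 1 = 31  → 31 < 33, loop
  ADD #32: R3 = 31 + 1 = 32  → 32 < 33, loop
  ADD #33: R3 = 32 + 1 = 33  → 33 >= 33, exit
Total ADD instructions: 33

33


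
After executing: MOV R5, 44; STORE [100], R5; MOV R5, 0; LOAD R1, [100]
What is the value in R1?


Register and memory trace:
  MOV R5, 44  → R5 = 44
  STORE [100], R5  → mem[100] = 44
  MOV R5, 0  → R5 = 0
  LOAD R1, [100]  → R1 = mem[100] = 44
Final: R1 = 44

44


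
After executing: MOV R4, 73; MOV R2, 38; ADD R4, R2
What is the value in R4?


Register state trace:
  MOV R4, 73  → R4 = 73
  MOV R2, 38  → R2 = 38
  ADD R4, R2  → R4 = 73 + 38 = 111
Final: R4 = 111

111


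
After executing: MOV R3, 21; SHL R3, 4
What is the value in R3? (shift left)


Register state trace:
  MOV R3, 21  → R3 = 21
  SHL R3, 4  → R3 = 21 << 4 = 21 * 2^4 = 336
Final: R3 = 336

336


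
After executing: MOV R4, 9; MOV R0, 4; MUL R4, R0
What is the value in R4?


Register state trace:
  MOV R4, 9  → R4 = 9
  MOV R0, 4  → R0 = 4
  MUL R4, R0  → R4 = 9 * 4 = 36
Final: R4 = 36

36


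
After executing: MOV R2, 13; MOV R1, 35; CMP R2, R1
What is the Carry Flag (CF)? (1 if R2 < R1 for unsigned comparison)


Register state trace:
  MOV R2, 13  → R2 = 13
  MOV R1, 35  → R1 = 35
  CMP R2, R1  → unsigned 13 - 35: borrow occurs
  13 < 35, so CF = 1
CF = 1

1


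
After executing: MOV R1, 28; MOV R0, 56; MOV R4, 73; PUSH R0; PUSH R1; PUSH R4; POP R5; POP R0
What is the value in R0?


Stack trace (top is rightmost):
  MOV R1, 28  → R1 = 28
  MOV R0, 56  → R0 = 56
  MOV R4, 73  → R4 = 73
  PUSH R0  → stack: [56]
  PUSH R1  → stack: [56, 28]
  PUSH R4  → stack: [56, 28, 73]
  POP R5  → R5 = 73, stack: [56, 28]
  POP R0  → R0 = 28, stack: [56]
Final: R0 = 28

28


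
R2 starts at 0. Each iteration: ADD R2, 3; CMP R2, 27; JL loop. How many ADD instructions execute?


Loop trace (R2 starts at 0, target 27, step 3):
  ADD #1: R2 = 0 + 3 = 3  → 3 < 27, loop
  ADD #2: R2 = 3 + 3 = 6  → 6 < 27, loop
  ADD #3: R2 = 6 + 3 = 9  → 9 < 27, loop
  ADD #4: R2 = 9 + 3 = 12  → 12 < 27, loop
  ADD #5: R2 = 12 + 3 = 15  → 15 < 27, loop
  ADD #6: R2 = 15 + 3 = 18  → 18 < 27, loop
  ADD #7: R2 = 18 + 3 = 21  → 21 < 27, loop
  ADD #8: R2 = 21 + 3 = 24  → 24 < 27, loop
  ADD #9: R2 = 24 + 3 = 27  → 27 >= 27, exit
Total ADD instructions: 9

9


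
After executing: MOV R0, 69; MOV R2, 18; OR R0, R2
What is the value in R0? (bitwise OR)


Register state trace:
  MOV R0, 69  → R0 = 69 (0b01000101)
  MOV R2, 18  → R2 = 18 (0b00010010)
  OR R0, R2   → R0 = 69 OR 18 = 87 (0b01010111)
Final: R0 = 87

87


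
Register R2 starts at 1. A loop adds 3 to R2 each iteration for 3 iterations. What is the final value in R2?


Starting value: R2 = 1
  Iter 1: R2 = 1 + 3 = 4
  Iter 2: R2 = 4 + 3 = 7
  Iter 3: R2 = 7 + 3 = 10
Final: R2 = 10

10


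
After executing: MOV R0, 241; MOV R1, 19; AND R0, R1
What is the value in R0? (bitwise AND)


Register state trace:
  MOV R0, 241  → R0 = 241 (0b11110001)
  MOV R1, 19  → R1 = 19 (0b00010011)
  AND R0, R1  → R0 = 241 AND 19 = 17 (0b00010001)
Final: R0 = 17

17


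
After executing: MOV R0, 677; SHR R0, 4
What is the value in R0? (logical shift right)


Register state trace:
  MOV R0, 677  → R0 = 677
  SHR R0, 4  → R0 = 677 >> 4 = 677 // 2^4 = 42
Final: R0 = 42

42


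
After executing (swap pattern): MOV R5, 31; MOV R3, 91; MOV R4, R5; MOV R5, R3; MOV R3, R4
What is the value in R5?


Register state trace (swap pattern):
  MOV R5, 31  → R5 = 31
  MOV R3, 91  → R3 = 91
  MOV R4, R5  → R4 = 31  (save R5)
  MOV R5, R3  → R5 = 91  (R5 gets R3's value)
  MOV R3, R4  → R3 = 31  (R3 gets saved value)
Final: R5 = 91

91


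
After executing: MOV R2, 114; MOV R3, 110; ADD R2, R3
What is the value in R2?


Register state trace:
  MOV R2, 114  → R2 = 114
  MOV R3, 110  → R3 = 110
  ADD R2, R3  → R2 = 114 + 110 = 224
Final: R2 = 224

224


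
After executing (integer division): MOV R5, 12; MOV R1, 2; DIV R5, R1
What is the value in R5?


Register state trace:
  MOV R5, 12  → R5 = 12
  MOV R1, 2  → R1 = 2
  DIV R5, R1  → R5 = 12 // 2 = 6
Final: R5 = 6

6


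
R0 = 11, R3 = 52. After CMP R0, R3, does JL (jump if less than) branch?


Trace:
  R0 = 11, R3 = 52
  CMP R0, R3  → compares 11 vs 52
  JL checks: is 11 less than 52?
  11 < 52, so condition is true
Branch taken: Yes

Yes


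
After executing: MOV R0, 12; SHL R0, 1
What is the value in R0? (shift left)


Register state trace:
  MOV R0, 12  → R0 = 12
  SHL R0, 1  → R0 = 12 << 1 = 12 * 2^1 = 24
Final: R0 = 24

24


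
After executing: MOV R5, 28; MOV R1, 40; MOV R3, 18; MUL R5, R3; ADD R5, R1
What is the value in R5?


Register state trace:
  MOV R5, 28  → R5 = 28
  MOV R1, 40  → R1 = 40
  MOV R3, 18  → R3 = 18
  MUL R5, R3  → R5 = 28 * 18 = 504
  ADD R5, R1  → R5 = 504 + 40 = 544
Final: R5 = 544

544


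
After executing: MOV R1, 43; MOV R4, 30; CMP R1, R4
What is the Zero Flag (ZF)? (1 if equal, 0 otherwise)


Register state trace:
  MOV R1, 43  → R1 = 43
  MOV R4, 30  → R4 = 30
  CMP R1, R4  → computes 43 - 30 = 13
  Result is nonzero, so values are not equal
ZF = 0

0


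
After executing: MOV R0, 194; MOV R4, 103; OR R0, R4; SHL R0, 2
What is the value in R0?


Register state trace:
  MOV R0, 194  → R0 = 194 (0b11000010)
  MOV R4, 103  → R4 = 103 (0b01100111)
  OR R0, R4  → R0 = 194 OR 103 = 231 (0b11100111)
  SHL R0, 2  → R0 = 231 << 2 = 924
Final: R0 = 924

924


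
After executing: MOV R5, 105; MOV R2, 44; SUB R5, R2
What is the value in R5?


Register state trace:
  MOV R5, 105  → R5 = 105
  MOV R2, 44  → R2 = 44
  SUB R5, R2  → R5 = 105 - 44 = 61
Final: R5 = 61

61


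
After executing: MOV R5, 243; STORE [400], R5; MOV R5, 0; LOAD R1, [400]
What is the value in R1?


Register and memory trace:
  MOV R5, 243  → R5 = 243
  STORE [400], R5  → mem[400] = 243
  MOV R5, 0  → R5 = 0
  LOAD R1, [400]  → R1 = mem[400] = 243
Final: R1 = 243

243


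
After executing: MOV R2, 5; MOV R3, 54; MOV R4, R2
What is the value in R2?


Register state trace:
  MOV R2, 5  → R2 = 5
  MOV R3, 54  → R3 = 54
  MOV R4, R2  → R4 = 5
Final: R2 = 5

5


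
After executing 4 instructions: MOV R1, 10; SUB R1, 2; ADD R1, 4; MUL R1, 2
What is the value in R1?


Register state trace:
  MOV R1, 10  → R1 = 10
  SUB R1, 2  → R1 = 10 - 2 = 8
  ADD R1, 4  → R1 = 8 + 4 = 12
  MUL R1, 2  → R1 = 12 * 2 = 24
Final: R1 = 24

24


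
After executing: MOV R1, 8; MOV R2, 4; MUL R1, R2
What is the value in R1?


Register state trace:
  MOV R1, 8  → R1 = 8
  MOV R2, 4  → R2 = 4
  MUL R1, R2  → R1 = 8 * 4 = 32
Final: R1 = 32

32


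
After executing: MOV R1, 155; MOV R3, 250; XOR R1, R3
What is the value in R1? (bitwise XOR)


Register state trace:
  MOV R1, 155  → R1 = 155 (0b10011011)
  MOV R3, 250  → R3 = 250 (0b11111010)
  XOR R1, R3  → R1 = 155 XOR 250 = 97 (0b01100001)
Final: R1 = 97

97


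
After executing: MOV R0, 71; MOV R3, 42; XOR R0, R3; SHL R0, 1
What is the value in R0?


Register state trace:
  MOV R0, 71  → R0 = 71 (0b01000111)
  MOV R3, 42  → R3 = 42 (0b00101010)
  XOR R0, R3  → R0 = 71 XOR 42 = 109 (0b01101101)
  SHL R0, 1  → R0 = 109 << 1 = 218
Final: R0 = 218

218


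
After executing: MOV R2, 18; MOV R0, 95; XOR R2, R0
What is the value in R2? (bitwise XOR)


Register state trace:
  MOV R2, 18  → R2 = 18 (0b00010010)
  MOV R0, 95  → R0 = 95 (0b01011111)
  XOR R2, R0  → R2 = 18 XOR 95 = 77 (0b01001101)
Final: R2 = 77

77


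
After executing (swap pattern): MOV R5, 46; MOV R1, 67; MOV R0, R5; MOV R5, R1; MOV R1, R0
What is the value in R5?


Register state trace (swap pattern):
  MOV R5, 46  → R5 = 46
  MOV R1, 67  → R1 = 67
  MOV R0, R5  → R0 = 46  (save R5)
  MOV R5, R1  → R5 = 67  (R5 gets R1's value)
  MOV R1, R0  → R1 = 46  (R1 gets saved value)
Final: R5 = 67

67


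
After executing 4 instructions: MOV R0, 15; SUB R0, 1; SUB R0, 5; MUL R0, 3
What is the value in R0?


Register state trace:
  MOV R0, 15  → R0 = 15
  SUB R0, 1  → R0 = 15 - 1 = 14
  SUB R0, 5  → R0 = 14 - 5 = 9
  MUL R0, 3  → R0 = 9 * 3 = 27
Final: R0 = 27

27


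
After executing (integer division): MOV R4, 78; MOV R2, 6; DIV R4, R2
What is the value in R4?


Register state trace:
  MOV R4, 78  → R4 = 78
  MOV R2, 6  → R2 = 6
  DIV R4, R2  → R4 = 78 // 6 = 13
Final: R4 = 13

13


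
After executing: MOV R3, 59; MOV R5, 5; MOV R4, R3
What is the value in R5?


Register state trace:
  MOV R3, 59  → R3 = 59
  MOV R5, 5  → R5 = 5
  MOV R4, R3  → R4 = 59
Final: R5 = 5

5


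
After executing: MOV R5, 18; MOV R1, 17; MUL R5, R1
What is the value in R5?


Register state trace:
  MOV R5, 18  → R5 = 18
  MOV R1, 17  → R1 = 17
  MUL R5, R1  → R5 = 18 * 17 = 306
Final: R5 = 306

306


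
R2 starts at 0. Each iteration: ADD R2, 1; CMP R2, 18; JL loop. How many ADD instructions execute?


Loop trace (R2 starts at 0, target 18, step 1):
  ADD #1: R2 = 0 + 1 = 1  → 1 < 18, loop
  ADD #2: R2 = 1 + 1 = 2  → 2 < 18, loop
  ADD #3: R2 = 2 + 1 = 3  → 3 < 18, loop
  ADD #4: R2 = 3 + 1 = 4  → 4 < 18, loop
  ADD #5: R2 = 4 + 1 = 5  → 5 < 18, loop
  ADD #6: R2 = 5 + 1 = 6  → 6 < 18, loop
  ADD #7: R2 = 6 + 1 = 7  → 7 < 18, loop
  ADD #8: R2 = 7 + 1 = 8  → 8 < 18, loop
  ADD #9: R2 = 8 + 1 = 9  → 9 < 18, loop
  ADD #10: R2 = 9 + 1 = 10  → 10 < 18, loop
  ADD #11: R2 = 10 + 1 = 11  → 11 < 18, loop
  ADD #12: R2 = 11 + 1 = 12  → 12 < 18, loop
  ADD #13: R2 = 12 + 1 = 13  → 13 < 18, loop
  ADD #14: R2 = 13 + 1 = 14  → 14 < 18, loop
  ADD #15: R2 = 14 + 1 = 15  → 15 < 18, loop
  ADD #16: R2 = 15 + 1 = 16  → 16 < 18, loop
  ADD #17: R2 = 16 + 1 = 17  → 17 < 18, loop
  ADD #18: R2 = 17 + 1 = 18  → 18 >= 18, exit
Total ADD instructions: 18

18


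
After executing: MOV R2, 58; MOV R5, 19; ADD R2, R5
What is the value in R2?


Register state trace:
  MOV R2, 58  → R2 = 58
  MOV R5, 19  → R5 = 19
  ADD R2, R5  → R2 = 58 + 19 = 77
Final: R2 = 77

77


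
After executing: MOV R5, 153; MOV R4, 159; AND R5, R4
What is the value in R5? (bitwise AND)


Register state trace:
  MOV R5, 153  → R5 = 153 (0b10011001)
  MOV R4, 159  → R4 = 159 (0b10011111)
  AND R5, R4  → R5 = 153 AND 159 = 153 (0b10011001)
Final: R5 = 153

153


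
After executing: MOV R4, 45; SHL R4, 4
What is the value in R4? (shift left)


Register state trace:
  MOV R4, 45  → R4 = 45
  SHL R4, 4  → R4 = 45 << 4 = 45 * 2^4 = 720
Final: R4 = 720

720


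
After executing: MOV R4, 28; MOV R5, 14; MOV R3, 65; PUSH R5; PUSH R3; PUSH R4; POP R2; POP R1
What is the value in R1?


Stack trace (top is rightmost):
  MOV R4, 28  → R4 = 28
  MOV R5, 14  → R5 = 14
  MOV R3, 65  → R3 = 65
  PUSH R5  → stack: [14]
  PUSH R3  → stack: [14, 65]
  PUSH R4  → stack: [14, 65, 28]
  POP R2  → R2 = 28, stack: [14, 65]
  POP R1  → R1 = 65, stack: [14]
Final: R1 = 65

65


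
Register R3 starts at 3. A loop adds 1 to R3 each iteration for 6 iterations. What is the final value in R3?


Starting value: R3 = 3
  Iter 1: R3 = 3 + 1 = 4
  Iter 2: R3 = 4 + 1 = 5
  Iter 3: R3 = 5 + 1 = 6
  Iter 4: R3 = 6 + 1 = 7
  Iter 5: R3 = 7 + 1 = 8
  Iter 6: R3 = 8 + 1 = 9
Final: R3 = 9

9


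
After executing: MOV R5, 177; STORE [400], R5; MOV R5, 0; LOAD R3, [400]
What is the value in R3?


Register and memory trace:
  MOV R5, 177  → R5 = 177
  STORE [400], R5  → mem[400] = 177
  MOV R5, 0  → R5 = 0
  LOAD R3, [400]  → R3 = mem[400] = 177
Final: R3 = 177

177


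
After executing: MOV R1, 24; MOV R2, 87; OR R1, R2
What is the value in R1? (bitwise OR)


Register state trace:
  MOV R1, 24  → R1 = 24 (0b00011000)
  MOV R2, 87  → R2 = 87 (0b01010111)
  OR R1, R2   → R1 = 24 OR 87 = 95 (0b01011111)
Final: R1 = 95

95


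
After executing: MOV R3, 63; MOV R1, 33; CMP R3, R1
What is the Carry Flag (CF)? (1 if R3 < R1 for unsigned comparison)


Register state trace:
  MOV R3, 63  → R3 = 63
  MOV R1, 33  → R1 = 33
  CMP R3, R1  → unsigned 63 - 33: no borrow
  63 >= 33, so CF = 0
CF = 0

0


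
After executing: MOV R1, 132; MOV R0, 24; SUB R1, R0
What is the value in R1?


Register state trace:
  MOV R1, 132  → R1 = 132
  MOV R0, 24  → R0 = 24
  SUB R1, R0  → R1 = 132 - 24 = 108
Final: R1 = 108

108


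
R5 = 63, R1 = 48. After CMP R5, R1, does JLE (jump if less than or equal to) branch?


Trace:
  R5 = 63, R1 = 48
  CMP R5, R1  → compares 63 vs 48
  JLE checks: is 63 less than or equal to 48?
  63 > 48, so condition is false
Branch taken: No

No


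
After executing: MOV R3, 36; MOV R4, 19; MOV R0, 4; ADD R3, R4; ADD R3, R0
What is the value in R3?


Register state trace:
  MOV R3, 36  → R3 = 36
  MOV R4, 19  → R4 = 19
  MOV R0, 4  → R0 = 4
  ADD R3, R4  → R3 = 36 + 19 = 55
  ADD R3, R0  → R3 = 55 + 4 = 59
Final: R3 = 59

59


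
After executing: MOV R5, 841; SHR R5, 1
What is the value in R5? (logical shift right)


Register state trace:
  MOV R5, 841  → R5 = 841
  SHR R5, 1  → R5 = 841 >> 1 = 841 // 2^1 = 420
Final: R5 = 420

420


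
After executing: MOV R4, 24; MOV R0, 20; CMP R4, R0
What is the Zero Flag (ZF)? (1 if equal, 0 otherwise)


Register state trace:
  MOV R4, 24  → R4 = 24
  MOV R0, 20  → R0 = 20
  CMP R4, R0  → computes 24 - 20 = 4
  Result is nonzero, so values are not equal
ZF = 0

0


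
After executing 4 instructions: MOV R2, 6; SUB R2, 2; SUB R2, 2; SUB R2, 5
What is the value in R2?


Register state trace:
  MOV R2, 6  → R2 = 6
  SUB R2, 2  → R2 = 6 - 2 = 4
  SUB R2, 2  → R2 = 4 - 2 = 2
  SUB R2, 5  → R2 = 2 - 5 = -3
Final: R2 = -3

-3


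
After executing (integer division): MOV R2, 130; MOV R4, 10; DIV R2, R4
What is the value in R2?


Register state trace:
  MOV R2, 130  → R2 = 130
  MOV R4, 10  → R4 = 10
  DIV R2, R4  → R2 = 130 // 10 = 13
Final: R2 = 13

13


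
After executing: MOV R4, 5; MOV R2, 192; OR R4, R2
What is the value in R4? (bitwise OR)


Register state trace:
  MOV R4, 5  → R4 = 5 (0b00000101)
  MOV R2, 192  → R2 = 192 (0b11000000)
  OR R4, R2   → R4 = 5 OR 192 = 197 (0b11000101)
Final: R4 = 197

197


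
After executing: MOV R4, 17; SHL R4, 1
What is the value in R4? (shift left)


Register state trace:
  MOV R4, 17  → R4 = 17
  SHL R4, 1  → R4 = 17 << 1 = 17 * 2^1 = 34
Final: R4 = 34

34


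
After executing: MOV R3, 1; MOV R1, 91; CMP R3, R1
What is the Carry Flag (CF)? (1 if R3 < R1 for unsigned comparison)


Register state trace:
  MOV R3, 1  → R3 = 1
  MOV R1, 91  → R1 = 91
  CMP R3, R1  → unsigned 1 - 91: borrow occurs
  1 < 91, so CF = 1
CF = 1

1


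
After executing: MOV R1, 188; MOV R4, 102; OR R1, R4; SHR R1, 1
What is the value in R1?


Register state trace:
  MOV R1, 188  → R1 = 188 (0b10111100)
  MOV R4, 102  → R4 = 102 (0b01100110)
  OR R1, R4  → R1 = 188 OR 102 = 254 (0b11111110)
  SHR R1, 1  → R1 = 254 >> 1 = 127
Final: R1 = 127

127


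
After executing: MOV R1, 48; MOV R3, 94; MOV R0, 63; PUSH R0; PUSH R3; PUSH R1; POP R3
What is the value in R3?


Stack trace (top is rightmost):
  MOV R1, 48  → R1 = 48
  MOV R3, 94  → R3 = 94
  MOV R0, 63  → R0 = 63
  PUSH R0  → stack: [63]
  PUSH R3  → stack: [63, 94]
  PUSH R1  → stack: [63, 94, 48]
  POP R3  → R3 = 48, stack: [63, 94]
Final: R3 = 48

48


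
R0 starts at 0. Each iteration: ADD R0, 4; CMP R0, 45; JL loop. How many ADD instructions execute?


Loop trace (R0 starts at 0, target 45, step 4):
  ADD #1: R0 = 0 + 4 = 4  → 4 < 45, loop
  ADD #2: R0 = 4 + 4 = 8  → 8 < 45, loop
  ADD #3: R0 = 8 + 4 = 12  → 12 < 45, loop
  ADD #4: R0 = 12 + 4 = 16  → 16 < 45, loop
  ADD #5: R0 = 16 + 4 = 20  → 20 < 45, loop
  ADD #6: R0 = 20 + 4 = 24  → 24 < 45, loop
  ADD #7: R0 = 24 + 4 = 28  → 28 < 45, loop
  ADD #8: R0 = 28 + 4 = 32  → 32 < 45, loop
  ADD #9: R0 = 32 + 4 = 36  → 36 < 45, loop
  ADD #10: R0 = 36 + 4 = 40  → 40 < 45, loop
  ADD #11: R0 = 40 + 4 = 44  → 44 < 45, loop
  ADD #12: R0 = 44 + 4 = 48  → 48 >= 45, exit
Total ADD instructions: 12

12


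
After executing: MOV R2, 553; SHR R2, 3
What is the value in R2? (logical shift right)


Register state trace:
  MOV R2, 553  → R2 = 553
  SHR R2, 3  → R2 = 553 >> 3 = 553 // 2^3 = 69
Final: R2 = 69

69


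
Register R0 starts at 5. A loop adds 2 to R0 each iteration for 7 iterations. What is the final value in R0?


Starting value: R0 = 5
  Iter 1: R0 = 5 + 2 = 7
  Iter 2: R0 = 7 + 2 = 9
  Iter 3: R0 = 9 + 2 = 11
  Iter 4: R0 = 11 + 2 = 13
  Iter 5: R0 = 13 + 2 = 15
  Iter 6: R0 = 15 + 2 = 17
  Iter 7: R0 = 17 + 2 = 19
Final: R0 = 19

19


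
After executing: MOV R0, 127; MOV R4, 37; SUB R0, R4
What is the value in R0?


Register state trace:
  MOV R0, 127  → R0 = 127
  MOV R4, 37  → R4 = 37
  SUB R0, R4  → R0 = 127 - 37 = 90
Final: R0 = 90

90


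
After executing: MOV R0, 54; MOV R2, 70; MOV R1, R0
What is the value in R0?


Register state trace:
  MOV R0, 54  → R0 = 54
  MOV R2, 70  → R2 = 70
  MOV R1, R0  → R1 = 54
Final: R0 = 54

54


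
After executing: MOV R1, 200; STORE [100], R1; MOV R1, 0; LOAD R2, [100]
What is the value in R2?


Register and memory trace:
  MOV R1, 200  → R1 = 200
  STORE [100], R1  → mem[100] = 200
  MOV R1, 0  → R1 = 0
  LOAD R2, [100]  → R2 = mem[100] = 200
Final: R2 = 200

200


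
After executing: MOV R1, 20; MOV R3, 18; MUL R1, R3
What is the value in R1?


Register state trace:
  MOV R1, 20  → R1 = 20
  MOV R3, 18  → R3 = 18
  MUL R1, R3  → R1 = 20 * 18 = 360
Final: R1 = 360

360


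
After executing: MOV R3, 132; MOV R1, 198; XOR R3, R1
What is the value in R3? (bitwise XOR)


Register state trace:
  MOV R3, 132  → R3 = 132 (0b10000100)
  MOV R1, 198  → R1 = 198 (0b11000110)
  XOR R3, R1  → R3 = 132 XOR 198 = 66 (0b01000010)
Final: R3 = 66

66


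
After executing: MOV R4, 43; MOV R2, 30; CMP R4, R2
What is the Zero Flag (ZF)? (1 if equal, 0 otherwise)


Register state trace:
  MOV R4, 43  → R4 = 43
  MOV R2, 30  → R2 = 30
  CMP R4, R2  → computes 43 - 30 = 13
  Result is nonzero, so values are not equal
ZF = 0

0


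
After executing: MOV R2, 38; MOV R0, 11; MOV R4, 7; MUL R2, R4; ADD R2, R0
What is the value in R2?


Register state trace:
  MOV R2, 38  → R2 = 38
  MOV R0, 11  → R0 = 11
  MOV R4, 7  → R4 = 7
  MUL R2, R4  → R2 = 38 * 7 = 266
  ADD R2, R0  → R2 = 266 + 11 = 277
Final: R2 = 277

277


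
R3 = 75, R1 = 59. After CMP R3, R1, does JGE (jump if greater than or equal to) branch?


Trace:
  R3 = 75, R1 = 59
  CMP R3, R1  → compares 75 vs 59
  JGE checks: is 75 greater than or equal to 59?
  75 > 59, so condition is true
Branch taken: Yes

Yes


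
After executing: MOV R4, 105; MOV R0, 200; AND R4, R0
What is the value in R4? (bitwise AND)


Register state trace:
  MOV R4, 105  → R4 = 105 (0b01101001)
  MOV R0, 200  → R0 = 200 (0b11001000)
  AND R4, R0  → R4 = 105 AND 200 = 72 (0b01001000)
Final: R4 = 72

72


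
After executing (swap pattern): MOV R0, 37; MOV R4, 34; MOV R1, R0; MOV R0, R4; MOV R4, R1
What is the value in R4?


Register state trace (swap pattern):
  MOV R0, 37  → R0 = 37
  MOV R4, 34  → R4 = 34
  MOV R1, R0  → R1 = 37  (save R0)
  MOV R0, R4  → R0 = 34  (R0 gets R4's value)
  MOV R4, R1  → R4 = 37  (R4 gets saved value)
Final: R4 = 37

37


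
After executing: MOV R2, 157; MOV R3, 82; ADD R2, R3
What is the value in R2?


Register state trace:
  MOV R2, 157  → R2 = 157
  MOV R3, 82  → R3 = 82
  ADD R2, R3  → R2 = 157 + 82 = 239
Final: R2 = 239

239


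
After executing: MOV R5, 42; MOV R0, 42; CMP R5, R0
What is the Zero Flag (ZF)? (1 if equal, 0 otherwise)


Register state trace:
  MOV R5, 42  → R5 = 42
  MOV R0, 42  → R0 = 42
  CMP R5, R0  → computes 42 - 42 = 0
  Result is zero, so values are equal
ZF = 1

1


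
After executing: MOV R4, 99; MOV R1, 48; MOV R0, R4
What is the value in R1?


Register state trace:
  MOV R4, 99  → R4 = 99
  MOV R1, 48  → R1 = 48
  MOV R0, R4  → R0 = 99
Final: R1 = 48

48


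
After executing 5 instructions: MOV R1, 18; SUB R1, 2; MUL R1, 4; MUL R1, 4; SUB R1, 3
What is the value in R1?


Register state trace:
  MOV R1, 18  → R1 = 18
  SUB R1, 2  → R1 = 18 - 2 = 16
  MUL R1, 4  → R1 = 16 * 4 = 64
  MUL R1, 4  → R1 = 64 * 4 = 256
  SUB R1, 3  → R1 = 256 - 3 = 253
Final: R1 = 253

253


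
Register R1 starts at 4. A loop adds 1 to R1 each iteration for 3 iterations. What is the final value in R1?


Starting value: R1 = 4
  Iter 1: R1 = 4 + 1 = 5
  Iter 2: R1 = 5 + 1 = 6
  Iter 3: R1 = 6 + 1 = 7
Final: R1 = 7

7


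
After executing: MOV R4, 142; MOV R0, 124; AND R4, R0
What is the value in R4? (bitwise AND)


Register state trace:
  MOV R4, 142  → R4 = 142 (0b10001110)
  MOV R0, 124  → R0 = 124 (0b01111100)
  AND R4, R0  → R4 = 142 AND 124 = 12 (0b00001100)
Final: R4 = 12

12


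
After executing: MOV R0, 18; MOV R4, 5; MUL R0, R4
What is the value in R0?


Register state trace:
  MOV R0, 18  → R0 = 18
  MOV R4, 5  → R4 = 5
  MUL R0, R4  → R0 = 18 * 5 = 90
Final: R0 = 90

90


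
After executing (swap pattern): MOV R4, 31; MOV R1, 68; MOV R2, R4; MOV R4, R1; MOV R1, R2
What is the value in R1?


Register state trace (swap pattern):
  MOV R4, 31  → R4 = 31
  MOV R1, 68  → R1 = 68
  MOV R2, R4  → R2 = 31  (save R4)
  MOV R4, R1  → R4 = 68  (R4 gets R1's value)
  MOV R1, R2  → R1 = 31  (R1 gets saved value)
Final: R1 = 31

31


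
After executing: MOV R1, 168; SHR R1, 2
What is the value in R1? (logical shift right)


Register state trace:
  MOV R1, 168  → R1 = 168
  SHR R1, 2  → R1 = 168 >> 2 = 168 // 2^2 = 42
Final: R1 = 42

42


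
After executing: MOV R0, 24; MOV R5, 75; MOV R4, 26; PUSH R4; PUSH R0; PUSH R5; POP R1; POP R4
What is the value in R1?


Stack trace (top is rightmost):
  MOV R0, 24  → R0 = 24
  MOV R5, 75  → R5 = 75
  MOV R4, 26  → R4 = 26
  PUSH R4  → stack: [26]
  PUSH R0  → stack: [26, 24]
  PUSH R5  → stack: [26, 24, 75]
  POP R1  → R1 = 75, stack: [26, 24]
  POP R4  → R4 = 24, stack: [26]
Final: R1 = 75

75


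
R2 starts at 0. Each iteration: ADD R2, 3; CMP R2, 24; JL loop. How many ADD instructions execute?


Loop trace (R2 starts at 0, target 24, step 3):
  ADD #1: R2 = 0 + 3 = 3  → 3 < 24, loop
  ADD #2: R2 = 3 + 3 = 6  → 6 < 24, loop
  ADD #3: R2 = 6 + 3 = 9  → 9 < 24, loop
  ADD #4: R2 = 9 + 3 = 12  → 12 < 24, loop
  ADD #5: R2 = 12 + 3 = 15  → 15 < 24, loop
  ADD #6: R2 = 15 + 3 = 18  → 18 < 24, loop
  ADD #7: R2 = 18 + 3 = 21  → 21 < 24, loop
  ADD #8: R2 = 21 + 3 = 24  → 24 >= 24, exit
Total ADD instructions: 8

8


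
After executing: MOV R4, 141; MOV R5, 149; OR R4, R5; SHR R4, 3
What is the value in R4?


Register state trace:
  MOV R4, 141  → R4 = 141 (0b10001101)
  MOV R5, 149  → R5 = 149 (0b10010101)
  OR R4, R5  → R4 = 141 OR 149 = 157 (0b10011101)
  SHR R4, 3  → R4 = 157 >> 3 = 19
Final: R4 = 19

19


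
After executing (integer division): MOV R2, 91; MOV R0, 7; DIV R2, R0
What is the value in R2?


Register state trace:
  MOV R2, 91  → R2 = 91
  MOV R0, 7  → R0 = 7
  DIV R2, R0  → R2 = 91 // 7 = 13
Final: R2 = 13

13


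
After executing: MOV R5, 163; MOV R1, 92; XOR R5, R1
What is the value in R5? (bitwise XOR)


Register state trace:
  MOV R5, 163  → R5 = 163 (0b10100011)
  MOV R1, 92  → R1 = 92 (0b01011100)
  XOR R5, R1  → R5 = 163 XOR 92 = 255 (0b11111111)
Final: R5 = 255

255


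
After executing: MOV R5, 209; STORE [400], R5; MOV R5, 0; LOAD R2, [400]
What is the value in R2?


Register and memory trace:
  MOV R5, 209  → R5 = 209
  STORE [400], R5  → mem[400] = 209
  MOV R5, 0  → R5 = 0
  LOAD R2, [400]  → R2 = mem[400] = 209
Final: R2 = 209

209


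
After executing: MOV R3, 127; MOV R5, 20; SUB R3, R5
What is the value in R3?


Register state trace:
  MOV R3, 127  → R3 = 127
  MOV R5, 20  → R5 = 20
  SUB R3, R5  → R3 = 127 - 20 = 107
Final: R3 = 107

107


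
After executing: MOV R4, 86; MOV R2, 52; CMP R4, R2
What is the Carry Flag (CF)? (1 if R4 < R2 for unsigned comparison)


Register state trace:
  MOV R4, 86  → R4 = 86
  MOV R2, 52  → R2 = 52
  CMP R4, R2  → unsigned 86 - 52: no borrow
  86 >= 52, so CF = 0
CF = 0

0


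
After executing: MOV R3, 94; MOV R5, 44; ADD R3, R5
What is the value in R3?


Register state trace:
  MOV R3, 94  → R3 = 94
  MOV R5, 44  → R5 = 44
  ADD R3, R5  → R3 = 94 + 44 = 138
Final: R3 = 138

138


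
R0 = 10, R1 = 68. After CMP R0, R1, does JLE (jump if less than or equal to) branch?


Trace:
  R0 = 10, R1 = 68
  CMP R0, R1  → compares 10 vs 68
  JLE checks: is 10 less than or equal to 68?
  10 < 68, so condition is true
Branch taken: Yes

Yes


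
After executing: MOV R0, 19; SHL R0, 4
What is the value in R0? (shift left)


Register state trace:
  MOV R0, 19  → R0 = 19
  SHL R0, 4  → R0 = 19 << 4 = 19 * 2^4 = 304
Final: R0 = 304

304


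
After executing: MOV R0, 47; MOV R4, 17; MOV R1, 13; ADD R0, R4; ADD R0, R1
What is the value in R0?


Register state trace:
  MOV R0, 47  → R0 = 47
  MOV R4, 17  → R4 = 17
  MOV R1, 13  → R1 = 13
  ADD R0, R4  → R0 = 47 + 17 = 64
  ADD R0, R1  → R0 = 64 + 13 = 77
Final: R0 = 77

77
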